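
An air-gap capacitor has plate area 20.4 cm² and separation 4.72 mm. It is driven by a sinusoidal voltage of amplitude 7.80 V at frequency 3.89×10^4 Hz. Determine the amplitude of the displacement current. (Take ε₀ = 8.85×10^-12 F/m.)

7.29×10^-6 A

(dE/dt)_max = V₀ω/d = 4.039×10^8 V/(m·s); ω = 2πf = 2.444×10^5 rad/s.
I_d,max = ε₀ A (dE/dt)_max = (8.85×10^-12)(2.04×10^-3)(4.039×10^8) = 7.29×10^-6 A.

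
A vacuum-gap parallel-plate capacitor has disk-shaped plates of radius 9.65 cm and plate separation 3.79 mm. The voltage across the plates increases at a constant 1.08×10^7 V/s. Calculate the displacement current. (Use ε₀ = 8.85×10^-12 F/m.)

7.38×10^-4 A

E = V/d so dE/dt = (dV/dt)/d = 2.850×10^9 V/(m·s), and I_d = ε₀ A dE/dt = (8.85×10^-12)(0.02926)(2.850×10^9) = 7.38×10^-4 A.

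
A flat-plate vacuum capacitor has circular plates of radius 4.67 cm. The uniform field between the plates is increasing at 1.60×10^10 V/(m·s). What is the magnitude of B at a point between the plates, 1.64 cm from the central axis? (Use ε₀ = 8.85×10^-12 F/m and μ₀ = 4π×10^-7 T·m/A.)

1.46×10^-9 T

I_d = ε₀ dΦ_E/dt = ε₀ πR² (dE/dt) = (8.85×10^-12)(6.851×10^-3)(1.60×10^10) = 9.701×10^-4 A through the full plate area.
An Ampèrian loop of radius r encloses a fraction (r/R)² of I_d. Then B·2πr = μ₀ I_d (r/R)², giving B = μ₀ I_d r/(2πR²) = 1.46×10^-9 T.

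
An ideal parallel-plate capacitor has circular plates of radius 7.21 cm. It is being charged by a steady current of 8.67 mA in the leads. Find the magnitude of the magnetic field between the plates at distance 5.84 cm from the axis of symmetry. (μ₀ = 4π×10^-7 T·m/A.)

1.95×10^-8 T

Between the plates the displacement current equals the wire current: I_d = 8.67 mA = 8.67×10^-3 A.
An Ampèrian loop of radius r encloses a fraction (r/R)² of I_d. Then B·2πr = μ₀ I_d (r/R)², giving B = μ₀ I_d r/(2πR²) = 1.95×10^-8 T.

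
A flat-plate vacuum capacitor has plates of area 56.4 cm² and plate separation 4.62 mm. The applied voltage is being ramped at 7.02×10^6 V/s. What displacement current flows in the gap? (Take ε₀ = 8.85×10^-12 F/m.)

7.58×10^-5 A

C = ε₀A/d = (8.85×10^-12)(5.64×10^-3)/(4.62×10^-3) = 1.080×10^-11 F.
I_d = C dV/dt = (1.080×10^-11)(7.02×10^6) = 7.58×10^-5 A.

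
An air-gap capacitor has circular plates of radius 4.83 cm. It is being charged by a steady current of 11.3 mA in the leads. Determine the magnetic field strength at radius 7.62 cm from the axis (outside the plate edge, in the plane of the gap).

2.97×10^-8 T

By continuity the displacement current in the gap matches the conduction current: I_d = 0.0113 A.
For r ≥ R the full I_d is enclosed: B = μ₀ I_d/(2πr) = (4π×10^-7)(0.0113)/(2π·0.0762) = 2.97×10^-8 T.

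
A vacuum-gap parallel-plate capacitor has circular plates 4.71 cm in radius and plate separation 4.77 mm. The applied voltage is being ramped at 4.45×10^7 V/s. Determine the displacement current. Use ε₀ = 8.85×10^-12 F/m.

The field between the plates is E = V/d, so dE/dt = (4.45×10^7)/(4.77×10^-3 m) = 9.329×10^9 V/(m·s).
I_d = ε₀ A (dE/dt) = (8.85×10^-12)(6.969×10^-3)(9.329×10^9) = 5.75×10^-4 A.

5.75×10^-4 A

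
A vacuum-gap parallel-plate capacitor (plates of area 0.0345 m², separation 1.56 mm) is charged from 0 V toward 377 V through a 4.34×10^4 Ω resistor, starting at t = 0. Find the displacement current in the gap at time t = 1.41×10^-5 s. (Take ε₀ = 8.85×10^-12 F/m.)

With C = ε₀A/d = (8.85×10^-12)(0.0345)/(1.56×10^-3) = 1.957×10^-10 F, the time constant is τ = RC = 8.493×10^-6 s, so t/τ = 1.660 and e^(−t/τ) = 0.1901.
I_d = I_cond = (V₀/R) e^(−t/τ) = (8.687×10^-3)(0.1901) = 1.65×10^-3 A.

1.65×10^-3 A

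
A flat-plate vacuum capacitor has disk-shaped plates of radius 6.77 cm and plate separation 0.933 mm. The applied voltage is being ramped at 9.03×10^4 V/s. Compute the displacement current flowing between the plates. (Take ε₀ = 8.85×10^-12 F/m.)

1.23×10^-5 A

E = V/d so dE/dt = (dV/dt)/d = 9.678×10^7 V/(m·s), and I_d = ε₀ A dE/dt = (8.85×10^-12)(0.01440)(9.678×10^7) = 1.23×10^-5 A.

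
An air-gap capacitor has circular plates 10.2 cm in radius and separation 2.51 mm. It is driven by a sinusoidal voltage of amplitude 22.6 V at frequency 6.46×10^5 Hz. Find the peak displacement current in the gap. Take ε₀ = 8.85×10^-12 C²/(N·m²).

C = ε₀A/d = (8.85×10^-12)(0.03269)/(2.51×10^-3) = 1.153×10^-10 F; ω = 2πf = 4.059×10^6 rad/s.
I_d = C dV/dt, so |I_d|_max = C V₀ ω = (1.153×10^-10)(22.6)(4.059×10^6) = 0.0106 A.

0.0106 A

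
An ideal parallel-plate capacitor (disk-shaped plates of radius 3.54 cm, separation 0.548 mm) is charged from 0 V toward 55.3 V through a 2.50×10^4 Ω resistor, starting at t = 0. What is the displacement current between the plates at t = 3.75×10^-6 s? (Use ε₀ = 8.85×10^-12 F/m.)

2.09×10^-4 A

C = ε₀A/d = (8.85×10^-12)(3.937×10^-3)/(5.48×10^-4) = 6.358×10^-11 F and τ = RC = 1.589×10^-6 s. I_d in the gap equals the RC charging current.
I_d(t) = (V₀/R) e^(−t/τ) = 2.212×10^-3 · e^(−2.360) = 2.09×10^-4 A.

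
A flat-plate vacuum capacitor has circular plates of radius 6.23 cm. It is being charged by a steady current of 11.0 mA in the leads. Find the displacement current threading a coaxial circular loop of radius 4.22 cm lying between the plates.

By continuity the displacement current in the gap matches the conduction current: I_d = 0.0110 A.
Through an area πr² the displacement current is I_d·(πr²/πR²) = I_d (r/R)² = 5.05×10^-3 A.

5.05×10^-3 A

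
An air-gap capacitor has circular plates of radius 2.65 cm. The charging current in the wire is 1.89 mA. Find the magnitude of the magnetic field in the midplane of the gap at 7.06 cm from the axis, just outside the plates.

5.35×10^-9 T

Between the plates the displacement current equals the wire current: I_d = 1.89 mA = 1.89×10^-3 A.
For r ≥ R the full I_d is enclosed: B = μ₀ I_d/(2πr) = (4π×10^-7)(1.89×10^-3)/(2π·0.0706) = 5.35×10^-9 T.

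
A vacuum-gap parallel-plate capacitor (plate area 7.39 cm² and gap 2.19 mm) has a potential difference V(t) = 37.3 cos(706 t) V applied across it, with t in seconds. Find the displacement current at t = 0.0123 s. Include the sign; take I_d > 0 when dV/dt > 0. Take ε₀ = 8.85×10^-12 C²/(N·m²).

dV/dt = (37.3)(706)·−sin(8.6838) = -1.778×10^4 V/s.
I_d = C dV/dt with C = ε₀A/d = (8.85×10^-12)(7.39×10^-4)/(2.19×10^-3) = 2.986×10^-12 F, so I_d = (2.986×10^-12)(-1.778×10^4) = -5.31×10^-8 A.

-5.31×10^-8 A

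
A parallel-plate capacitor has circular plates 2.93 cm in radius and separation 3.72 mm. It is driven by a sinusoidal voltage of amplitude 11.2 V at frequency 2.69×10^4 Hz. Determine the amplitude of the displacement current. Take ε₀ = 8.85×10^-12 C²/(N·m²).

1.21×10^-5 A

The displacement current equals the conduction current C dV/dt, which peaks at C V₀ ω.
With C = ε₀A/d = (8.85×10^-12)(2.697×10^-3)/(3.72×10^-3) = 6.416×10^-12 F and ω = 2πf = 1.690×10^5 rad/s, I_d,max = (6.416×10^-12)(11.2)(1.690×10^5) = 1.21×10^-5 A.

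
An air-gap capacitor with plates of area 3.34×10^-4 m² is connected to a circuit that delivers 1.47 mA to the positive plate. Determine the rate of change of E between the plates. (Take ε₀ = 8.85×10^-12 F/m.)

The displacement current between the plates equals the conduction current, I_d = 1.47 mA.
Then dE/dt = I_d/(ε₀A) = 4.97×10^11 V/(m·s).

4.97×10^11 V/(m·s)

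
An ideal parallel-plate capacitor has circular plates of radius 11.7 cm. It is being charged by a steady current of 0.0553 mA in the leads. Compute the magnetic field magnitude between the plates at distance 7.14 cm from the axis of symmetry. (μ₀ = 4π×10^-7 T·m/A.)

Between the plates the displacement current equals the wire current: I_d = 0.0553 mA = 5.53×10^-5 A.
∮B·dl = μ₀ I_d,enc with I_d,enc = I_d r²/R² = 2.059×10^-5 A; so B = μ₀ I_d,enc/(2πr) = 5.77×10^-11 T.

5.77×10^-11 T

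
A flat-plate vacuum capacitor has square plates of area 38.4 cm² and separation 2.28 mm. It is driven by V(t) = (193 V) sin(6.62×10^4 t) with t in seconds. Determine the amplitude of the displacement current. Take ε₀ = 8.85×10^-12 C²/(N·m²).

C = ε₀A/d = (8.85×10^-12)(3.84×10^-3)/(2.28×10^-3) = 1.491×10^-11 F; ω = 6.62×10^4 rad/s.
I_d = C dV/dt, so |I_d|_max = C V₀ ω = (1.491×10^-11)(193)(6.62×10^4) = 1.90×10^-4 A.

1.90×10^-4 A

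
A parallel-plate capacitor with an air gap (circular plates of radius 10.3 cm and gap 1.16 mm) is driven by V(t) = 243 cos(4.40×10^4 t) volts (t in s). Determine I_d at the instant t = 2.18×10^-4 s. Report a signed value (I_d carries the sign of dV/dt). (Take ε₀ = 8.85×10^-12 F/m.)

4.53×10^-4 A

dV/dt = (243)(4.40×10^4)·−sin(9.592) = 1.780×10^6 V/s.
I_d = C dV/dt with C = ε₀A/d = (8.85×10^-12)(0.03333)/(1.16×10^-3) = 2.543×10^-10 F, so I_d = (2.543×10^-10)(1.780×10^6) = 4.53×10^-4 A.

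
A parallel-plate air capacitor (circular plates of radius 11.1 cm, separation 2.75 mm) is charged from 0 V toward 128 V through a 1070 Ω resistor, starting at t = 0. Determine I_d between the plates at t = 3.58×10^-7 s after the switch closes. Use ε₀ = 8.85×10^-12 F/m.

C = ε₀A/d = (8.85×10^-12)(0.03871)/(2.75×10^-3) = 1.246×10^-10 F and τ = RC = 1.333×10^-7 s. I_d in the gap equals the RC charging current.
I_d(t) = (V₀/R) e^(−t/τ) = 0.1196 · e^(−2.686) = 8.15×10^-3 A.

8.15×10^-3 A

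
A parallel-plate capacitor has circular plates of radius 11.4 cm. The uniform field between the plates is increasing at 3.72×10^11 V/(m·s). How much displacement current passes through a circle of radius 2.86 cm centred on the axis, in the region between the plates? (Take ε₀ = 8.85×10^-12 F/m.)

8.46×10^-3 A

I_d = ε₀ dΦ_E/dt = ε₀ πR² (dE/dt) = (8.85×10^-12)(0.04083)(3.72×10^11) = 0.1344 A through the full plate area.
The field is uniform, so I_d,enc = I_d (r/R)² = (0.1344)(2.86/11.4)² = 8.46×10^-3 A.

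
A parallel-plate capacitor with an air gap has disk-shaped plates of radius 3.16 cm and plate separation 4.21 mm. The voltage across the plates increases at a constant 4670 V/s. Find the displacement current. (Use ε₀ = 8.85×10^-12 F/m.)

3.08×10^-8 A

E = V/d so dE/dt = (dV/dt)/d = 1.109×10^6 V/(m·s), and I_d = ε₀ A dE/dt = (8.85×10^-12)(3.137×10^-3)(1.109×10^6) = 3.08×10^-8 A.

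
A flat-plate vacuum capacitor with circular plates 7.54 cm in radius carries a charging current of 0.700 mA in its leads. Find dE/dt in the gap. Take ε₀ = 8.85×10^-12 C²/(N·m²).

Charge continuity gives I_d = I = 7.00×10^-4 A between the plates.
Then dE/dt = I_d/(ε₀A) = 4.43×10^9 V/(m·s).

4.43×10^9 V/(m·s)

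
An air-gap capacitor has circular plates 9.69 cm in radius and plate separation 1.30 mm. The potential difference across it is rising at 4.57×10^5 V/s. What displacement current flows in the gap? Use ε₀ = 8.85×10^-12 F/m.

The field between the plates is E = V/d, so dE/dt = (4.57×10^5)/(1.30×10^-3 m) = 3.515×10^8 V/(m·s).
I_d = ε₀ A (dE/dt) = (8.85×10^-12)(0.02950)(3.515×10^8) = 9.18×10^-5 A.

9.18×10^-5 A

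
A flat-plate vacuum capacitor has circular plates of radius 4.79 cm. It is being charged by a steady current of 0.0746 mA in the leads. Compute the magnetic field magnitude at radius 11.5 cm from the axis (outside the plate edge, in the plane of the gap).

1.30×10^-10 T

No conduction current crosses the gap, so I_d there equals the 7.46×10^-5 A in the leads.
Outside the plates the loop encloses all of I_d, so B·2πr = μ₀ I_d and B = 1.30×10^-10 T.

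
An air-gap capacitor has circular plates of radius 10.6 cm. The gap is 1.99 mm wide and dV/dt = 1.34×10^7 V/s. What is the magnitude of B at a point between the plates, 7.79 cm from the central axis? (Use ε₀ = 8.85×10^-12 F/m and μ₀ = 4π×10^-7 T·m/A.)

2.92×10^-9 T

dE/dt = (dV/dt)/d = 6.734×10^9 V/(m·s); I_d = ε₀(πR²)(dE/dt) = (8.85×10^-12)(0.03530)(6.734×10^9) = 2.104×10^-3 A.
For r < R the Ampère–Maxwell law gives B(2πr) = μ₀ I_d (r²/R²), so B = μ₀ I_d r/(2πR²) = (4π×10^-7)(2.104×10^-3)(0.0779)/(2π·0.106²) = 2.92×10^-9 T.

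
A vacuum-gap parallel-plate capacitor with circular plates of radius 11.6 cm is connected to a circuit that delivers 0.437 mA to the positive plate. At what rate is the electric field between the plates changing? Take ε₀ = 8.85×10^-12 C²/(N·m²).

The displacement current between the plates equals the conduction current, I_d = 0.437 mA.
Inverting I_d = ε₀ A dE/dt gives dE/dt = 4.37×10^-4 / (8.85×10^-12 · 0.04227) = 1.17×10^9 V/(m·s).

1.17×10^9 V/(m·s)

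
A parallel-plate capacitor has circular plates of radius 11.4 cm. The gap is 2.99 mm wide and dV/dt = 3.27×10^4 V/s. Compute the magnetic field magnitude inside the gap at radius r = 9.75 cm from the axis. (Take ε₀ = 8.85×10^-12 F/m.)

With E = V/d, dE/dt = 1.094×10^7 V/(m·s) and πR² = 0.04083 m², giving I_d = ε₀ πR² dE/dt = 3.953×10^-6 A.
For r < R the Ampère–Maxwell law gives B(2πr) = μ₀ I_d (r²/R²), so B = μ₀ I_d r/(2πR²) = (4π×10^-7)(3.953×10^-6)(0.0975)/(2π·0.114²) = 5.93×10^-12 T.

5.93×10^-12 T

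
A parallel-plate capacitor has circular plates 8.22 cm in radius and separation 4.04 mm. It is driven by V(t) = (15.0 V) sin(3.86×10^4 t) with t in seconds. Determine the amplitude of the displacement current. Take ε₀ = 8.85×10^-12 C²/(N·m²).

(dE/dt)_max = V₀ω/d = 1.433×10^8 V/(m·s); ω = 3.86×10^4 rad/s.
I_d,max = ε₀ A (dE/dt)_max = (8.85×10^-12)(0.02123)(1.433×10^8) = 2.69×10^-5 A.

2.69×10^-5 A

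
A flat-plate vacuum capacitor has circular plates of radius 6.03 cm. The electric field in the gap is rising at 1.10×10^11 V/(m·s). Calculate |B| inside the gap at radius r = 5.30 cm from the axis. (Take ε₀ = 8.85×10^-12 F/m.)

3.24×10^-8 T

Total displacement current: I_d = ε₀(πR²)(dE/dt) = (8.85×10^-12)(0.01142)(1.10×10^11) = 0.01112 A.
∮B·dl = μ₀ I_d,enc with I_d,enc = I_d r²/R² = 8.591×10^-3 A; so B = μ₀ I_d,enc/(2πr) = 3.24×10^-8 T.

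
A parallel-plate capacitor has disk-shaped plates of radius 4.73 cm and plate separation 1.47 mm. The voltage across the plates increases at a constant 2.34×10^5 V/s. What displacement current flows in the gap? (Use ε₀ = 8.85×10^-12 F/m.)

C = ε₀A/d = (8.85×10^-12)(7.029×10^-3)/(1.47×10^-3) = 4.232×10^-11 F.
I_d = C dV/dt = (4.232×10^-11)(2.34×10^5) = 9.90×10^-6 A.

9.90×10^-6 A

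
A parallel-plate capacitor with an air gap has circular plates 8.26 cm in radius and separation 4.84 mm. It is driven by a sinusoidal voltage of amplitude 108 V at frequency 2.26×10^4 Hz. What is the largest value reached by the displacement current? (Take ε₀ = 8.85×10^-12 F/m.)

6.01×10^-4 A

The displacement current equals the conduction current C dV/dt, which peaks at C V₀ ω.
With C = ε₀A/d = (8.85×10^-12)(0.02143)/(4.84×10^-3) = 3.919×10^-11 F and ω = 2πf = 1.420×10^5 rad/s, I_d,max = (3.919×10^-11)(108)(1.420×10^5) = 6.01×10^-4 A.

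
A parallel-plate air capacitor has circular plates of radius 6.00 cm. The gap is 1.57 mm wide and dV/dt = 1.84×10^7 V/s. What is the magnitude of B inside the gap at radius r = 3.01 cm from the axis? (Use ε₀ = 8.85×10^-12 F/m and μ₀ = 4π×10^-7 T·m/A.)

1.96×10^-9 T

I_d = C dV/dt with C = ε₀πR²/d = 6.375×10^-11 F, so I_d = (6.375×10^-11)(1.84×10^7) = 1.173×10^-3 A.
∮B·dl = μ₀ I_d,enc with I_d,enc = I_d r²/R² = 2.952×10^-4 A; so B = μ₀ I_d,enc/(2πr) = 1.96×10^-9 T.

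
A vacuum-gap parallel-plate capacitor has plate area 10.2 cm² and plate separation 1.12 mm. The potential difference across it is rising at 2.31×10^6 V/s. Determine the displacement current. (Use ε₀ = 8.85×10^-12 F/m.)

1.86×10^-5 A

The field between the plates is E = V/d, so dE/dt = (2.31×10^6)/(1.12×10^-3 m) = 2.062×10^9 V/(m·s).
I_d = ε₀ A (dE/dt) = (8.85×10^-12)(1.02×10^-3)(2.062×10^9) = 1.86×10^-5 A.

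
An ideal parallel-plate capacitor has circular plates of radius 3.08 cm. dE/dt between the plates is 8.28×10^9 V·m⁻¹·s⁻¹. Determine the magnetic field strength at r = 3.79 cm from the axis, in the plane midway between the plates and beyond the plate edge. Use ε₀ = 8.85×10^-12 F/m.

I_d = ε₀ dΦ_E/dt = ε₀ πR² (dE/dt) = (8.85×10^-12)(2.980×10^-3)(8.28×10^9) = 2.184×10^-4 A through the full plate area.
With r > R the enclosed displacement current is the full I_d; B = μ₀ I_d / (2πr) = 1.15×10^-9 T.

1.15×10^-9 T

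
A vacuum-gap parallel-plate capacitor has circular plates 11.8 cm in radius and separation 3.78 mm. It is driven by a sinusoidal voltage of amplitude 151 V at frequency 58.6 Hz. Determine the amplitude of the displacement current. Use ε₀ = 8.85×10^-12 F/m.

5.69×10^-6 A

(dE/dt)_max = V₀ω/d = 1.471×10^7 V/(m·s); ω = 2πf = 368.2 rad/s.
I_d,max = ε₀ A (dE/dt)_max = (8.85×10^-12)(0.04374)(1.471×10^7) = 5.69×10^-6 A.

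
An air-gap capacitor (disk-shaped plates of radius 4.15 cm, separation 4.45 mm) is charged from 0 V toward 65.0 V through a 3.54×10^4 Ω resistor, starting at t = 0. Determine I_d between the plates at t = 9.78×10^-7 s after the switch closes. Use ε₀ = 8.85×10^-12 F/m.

1.41×10^-4 A

C = ε₀A/d = (8.85×10^-12)(5.411×10^-3)/(4.45×10^-3) = 1.076×10^-11 F and τ = RC = 3.809×10^-7 s. I_d in the gap equals the RC charging current.
I_d(t) = (V₀/R) e^(−t/τ) = 1.836×10^-3 · e^(−2.568) = 1.41×10^-4 A.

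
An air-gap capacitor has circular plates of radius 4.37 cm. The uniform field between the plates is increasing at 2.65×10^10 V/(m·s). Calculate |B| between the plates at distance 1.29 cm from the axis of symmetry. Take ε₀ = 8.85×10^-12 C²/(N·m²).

1.90×10^-9 T

Total displacement current: I_d = ε₀(πR²)(dE/dt) = (8.85×10^-12)(5.999×10^-3)(2.65×10^10) = 1.407×10^-3 A.
An Ampèrian loop of radius r encloses a fraction (r/R)² of I_d. Then B·2πr = μ₀ I_d (r/R)², giving B = μ₀ I_d r/(2πR²) = 1.90×10^-9 T.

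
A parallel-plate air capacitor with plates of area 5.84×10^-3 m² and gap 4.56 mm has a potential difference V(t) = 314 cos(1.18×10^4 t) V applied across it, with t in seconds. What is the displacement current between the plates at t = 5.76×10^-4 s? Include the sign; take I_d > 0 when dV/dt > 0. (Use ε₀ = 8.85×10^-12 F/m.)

C = ε₀A/d = (8.85×10^-12)(5.84×10^-3)/(4.56×10^-3) = 1.133×10^-11 F. dV/dt = V₀ω·−sin(ωt); at ωt = 6.7968 rad this factor is -0.4913.
I_d = C dV/dt = (1.133×10^-11)(314)(1.18×10^4)(-0.4913) = -2.06×10^-5 A.

-2.06×10^-5 A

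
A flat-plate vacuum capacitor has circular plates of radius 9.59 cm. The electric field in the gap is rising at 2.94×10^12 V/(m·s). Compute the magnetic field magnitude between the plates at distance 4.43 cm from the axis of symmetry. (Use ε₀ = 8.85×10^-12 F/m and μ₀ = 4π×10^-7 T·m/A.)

I_d = ε₀ dΦ_E/dt = ε₀ πR² (dE/dt) = (8.85×10^-12)(0.02889)(2.94×10^12) = 0.7517 A through the full plate area.
For r < R the Ampère–Maxwell law gives B(2πr) = μ₀ I_d (r²/R²), so B = μ₀ I_d r/(2πR²) = (4π×10^-7)(0.7517)(0.0443)/(2π·0.0959²) = 7.24×10^-7 T.

7.24×10^-7 T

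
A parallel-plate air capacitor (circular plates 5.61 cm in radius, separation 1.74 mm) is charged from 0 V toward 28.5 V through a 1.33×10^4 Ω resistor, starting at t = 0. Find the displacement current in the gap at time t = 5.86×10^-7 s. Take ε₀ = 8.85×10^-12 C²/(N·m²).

8.92×10^-4 A

C = ε₀A/d = (8.85×10^-12)(9.887×10^-3)/(1.74×10^-3) = 5.029×10^-11 F and τ = RC = 6.689×10^-7 s. I_d in the gap equals the RC charging current.
I_d(t) = (V₀/R) e^(−t/τ) = 2.143×10^-3 · e^(−0.8761) = 8.92×10^-4 A.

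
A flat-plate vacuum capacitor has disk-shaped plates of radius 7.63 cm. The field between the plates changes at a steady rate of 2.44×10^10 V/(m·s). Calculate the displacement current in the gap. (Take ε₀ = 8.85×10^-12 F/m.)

3.95×10^-3 A

With a uniform field, Φ_E = EA, so I_d = ε₀ A dE/dt = 3.95×10^-3 A.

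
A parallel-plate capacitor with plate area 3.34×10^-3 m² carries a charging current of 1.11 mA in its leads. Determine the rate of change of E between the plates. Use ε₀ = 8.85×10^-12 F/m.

3.76×10^10 V/(m·s)

The displacement current between the plates equals the conduction current, I_d = 1.11 mA.
Inverting I_d = ε₀ A dE/dt gives dE/dt = 1.11×10^-3 / (8.85×10^-12 · 3.34×10^-3) = 3.76×10^10 V/(m·s).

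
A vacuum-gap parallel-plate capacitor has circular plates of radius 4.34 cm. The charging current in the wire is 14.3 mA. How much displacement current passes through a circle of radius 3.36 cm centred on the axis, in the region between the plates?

No conduction current crosses the gap, so I_d there equals the 0.0143 A in the leads.
The field is uniform, so I_d,enc = I_d (r/R)² = (0.0143)(3.36/4.34)² = 8.57×10^-3 A.

8.57×10^-3 A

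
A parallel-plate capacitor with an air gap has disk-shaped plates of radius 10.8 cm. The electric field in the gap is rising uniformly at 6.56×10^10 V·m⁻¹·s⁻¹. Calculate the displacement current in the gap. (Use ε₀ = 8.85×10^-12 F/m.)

0.0213 A

With a uniform field, Φ_E = EA, so I_d = ε₀ A dE/dt = 0.0213 A.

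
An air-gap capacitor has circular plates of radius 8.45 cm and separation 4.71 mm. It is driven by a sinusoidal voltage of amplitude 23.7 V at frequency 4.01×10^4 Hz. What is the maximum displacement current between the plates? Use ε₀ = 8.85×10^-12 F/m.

2.52×10^-4 A

C = ε₀A/d = (8.85×10^-12)(0.02243)/(4.71×10^-3) = 4.215×10^-11 F; ω = 2πf = 2.520×10^5 rad/s.
I_d = C dV/dt, so |I_d|_max = C V₀ ω = (4.215×10^-11)(23.7)(2.520×10^5) = 2.52×10^-4 A.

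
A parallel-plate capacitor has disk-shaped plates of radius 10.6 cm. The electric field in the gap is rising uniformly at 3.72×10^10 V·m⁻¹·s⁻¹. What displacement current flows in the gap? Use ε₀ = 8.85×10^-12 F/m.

The displacement current is ε₀ times dΦ_E/dt = ε₀ A dE/dt = (8.85×10^-12)(0.03530)(3.72×10^10) = 0.0116 A.

0.0116 A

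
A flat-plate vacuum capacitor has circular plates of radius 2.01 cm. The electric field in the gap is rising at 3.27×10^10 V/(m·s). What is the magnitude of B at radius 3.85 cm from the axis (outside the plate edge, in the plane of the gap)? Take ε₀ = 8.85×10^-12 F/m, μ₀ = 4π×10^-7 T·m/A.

Total displacement current: I_d = ε₀(πR²)(dE/dt) = (8.85×10^-12)(1.269×10^-3)(3.27×10^10) = 3.672×10^-4 A.
For r ≥ R the full I_d is enclosed: B = μ₀ I_d/(2πr) = (4π×10^-7)(3.672×10^-4)/(2π·0.0385) = 1.91×10^-9 T.

1.91×10^-9 T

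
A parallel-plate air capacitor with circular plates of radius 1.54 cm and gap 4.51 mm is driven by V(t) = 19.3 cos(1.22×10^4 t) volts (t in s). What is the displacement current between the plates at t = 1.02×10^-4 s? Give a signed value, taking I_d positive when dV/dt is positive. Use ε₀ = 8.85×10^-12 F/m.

C = ε₀A/d = (8.85×10^-12)(7.451×10^-4)/(4.51×10^-3) = 1.462×10^-12 F. dV/dt = V₀ω·−sin(ωt); at ωt = 1.2444 rad this factor is -0.9472.
I_d = C dV/dt = (1.462×10^-12)(19.3)(1.22×10^4)(-0.9472) = -3.26×10^-7 A.

-3.26×10^-7 A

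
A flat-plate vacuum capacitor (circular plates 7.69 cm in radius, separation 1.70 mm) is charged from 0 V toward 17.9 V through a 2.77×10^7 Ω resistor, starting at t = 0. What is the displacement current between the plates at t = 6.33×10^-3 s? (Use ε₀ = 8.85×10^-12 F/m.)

6.08×10^-8 A

C = ε₀A/d = (8.85×10^-12)(0.01858)/(1.70×10^-3) = 9.673×10^-11 F, so τ = RC = 2.679×10^-3 s.
The conduction current is I(t) = (V₀/R) e^(−t/τ), and the displacement current between the plates equals it.
t/τ = 2.363; I_d = (17.9/2.77×10^7) · e^(−2.363) = (6.462×10^-7)(0.09414) = 6.08×10^-8 A.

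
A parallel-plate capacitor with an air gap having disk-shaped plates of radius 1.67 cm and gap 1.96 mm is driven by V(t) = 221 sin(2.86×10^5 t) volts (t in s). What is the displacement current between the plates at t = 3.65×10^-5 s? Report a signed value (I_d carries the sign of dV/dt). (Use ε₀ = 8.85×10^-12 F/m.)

dE/dt = (V₀ω/d)·cos(ωt) with ωt = 10.439 rad: (221)(2.86×10^5)(-0.5283)/(1.96×10^-3) = -1.704×10^10 V/(m·s).
I_d = ε₀ A dE/dt = (8.85×10^-12)(8.762×10^-4)(-1.704×10^10) = -1.32×10^-4 A.

-1.32×10^-4 A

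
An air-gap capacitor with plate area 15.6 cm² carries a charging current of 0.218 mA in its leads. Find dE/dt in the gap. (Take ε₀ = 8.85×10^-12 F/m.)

1.58×10^10 V/(m·s)

Charge continuity gives I_d = I = 2.18×10^-4 A between the plates.
Inverting I_d = ε₀ A dE/dt gives dE/dt = 2.18×10^-4 / (8.85×10^-12 · 1.56×10^-3) = 1.58×10^10 V/(m·s).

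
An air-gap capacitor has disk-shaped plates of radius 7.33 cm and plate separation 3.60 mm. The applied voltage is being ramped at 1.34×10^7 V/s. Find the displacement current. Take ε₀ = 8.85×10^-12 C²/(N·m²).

C = ε₀A/d = (8.85×10^-12)(0.01688)/(3.60×10^-3) = 4.150×10^-11 F.
I_d = C dV/dt = (4.150×10^-11)(1.34×10^7) = 5.56×10^-4 A.

5.56×10^-4 A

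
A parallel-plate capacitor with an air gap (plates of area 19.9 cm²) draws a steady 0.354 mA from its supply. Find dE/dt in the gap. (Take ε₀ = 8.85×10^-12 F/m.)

2.01×10^10 V/(m·s)

Charge continuity gives I_d = I = 3.54×10^-4 A between the plates.
Since I_d = ε₀ A dE/dt, dE/dt = I_d/(ε₀A) = (3.54×10^-4)/((8.85×10^-12)(1.99×10^-3)) = 2.01×10^10 V/(m·s).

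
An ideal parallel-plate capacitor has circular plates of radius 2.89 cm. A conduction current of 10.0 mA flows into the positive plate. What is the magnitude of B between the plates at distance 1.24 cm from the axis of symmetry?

By continuity the displacement current in the gap matches the conduction current: I_d = 0.0100 A.
For r < R the Ampère–Maxwell law gives B(2πr) = μ₀ I_d (r²/R²), so B = μ₀ I_d r/(2πR²) = (4π×10^-7)(0.0100)(0.0124)/(2π·0.0289²) = 2.97×10^-8 T.

2.97×10^-8 T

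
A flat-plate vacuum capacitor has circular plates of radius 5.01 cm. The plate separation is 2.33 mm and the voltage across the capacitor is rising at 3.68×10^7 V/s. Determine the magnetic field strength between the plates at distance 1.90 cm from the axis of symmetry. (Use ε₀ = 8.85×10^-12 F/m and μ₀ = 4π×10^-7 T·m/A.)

1.67×10^-9 T

With E = V/d, dE/dt = 1.579×10^10 V/(m·s) and πR² = 7.885×10^-3 m², giving I_d = ε₀ πR² dE/dt = 1.102×10^-3 A.
For r < R the Ampère–Maxwell law gives B(2πr) = μ₀ I_d (r²/R²), so B = μ₀ I_d r/(2πR²) = (4π×10^-7)(1.102×10^-3)(0.0190)/(2π·0.0501²) = 1.67×10^-9 T.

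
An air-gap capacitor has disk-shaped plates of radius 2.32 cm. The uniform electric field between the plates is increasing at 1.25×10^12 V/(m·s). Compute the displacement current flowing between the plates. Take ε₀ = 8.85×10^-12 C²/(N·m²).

I_d = ε₀ A (dE/dt) = (8.85×10^-12)(1.691×10^-3 m²)(1.25×10^12) = 0.0187 A.

0.0187 A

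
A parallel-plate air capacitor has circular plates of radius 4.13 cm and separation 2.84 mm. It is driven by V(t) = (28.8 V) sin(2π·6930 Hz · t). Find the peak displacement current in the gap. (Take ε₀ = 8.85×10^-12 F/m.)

2.09×10^-5 A

C = ε₀A/d = (8.85×10^-12)(5.359×10^-3)/(2.84×10^-3) = 1.670×10^-11 F; ω = 2πf = 4.354×10^4 rad/s.
I_d = C dV/dt, so |I_d|_max = C V₀ ω = (1.670×10^-11)(28.8)(4.354×10^4) = 2.09×10^-5 A.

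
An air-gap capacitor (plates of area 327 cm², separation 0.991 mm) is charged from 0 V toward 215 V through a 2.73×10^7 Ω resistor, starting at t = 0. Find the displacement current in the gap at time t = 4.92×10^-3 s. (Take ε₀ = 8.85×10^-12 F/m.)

C = ε₀A/d = (8.85×10^-12)(0.0327)/(9.91×10^-4) = 2.920×10^-10 F and τ = RC = 7.972×10^-3 s. I_d in the gap equals the RC charging current.
I_d(t) = (V₀/R) e^(−t/τ) = 7.875×10^-6 · e^(−0.6172) = 4.25×10^-6 A.

4.25×10^-6 A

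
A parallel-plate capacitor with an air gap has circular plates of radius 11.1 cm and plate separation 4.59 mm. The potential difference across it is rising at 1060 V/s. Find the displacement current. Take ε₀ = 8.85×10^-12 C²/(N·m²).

7.91×10^-8 A

C = ε₀A/d = (8.85×10^-12)(0.03871)/(4.59×10^-3) = 7.464×10^-11 F.
I_d = C dV/dt = (7.464×10^-11)(1060) = 7.91×10^-8 A.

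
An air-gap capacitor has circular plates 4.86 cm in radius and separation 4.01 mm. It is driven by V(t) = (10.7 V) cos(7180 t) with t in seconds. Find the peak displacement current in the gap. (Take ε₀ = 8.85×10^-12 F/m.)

1.26×10^-6 A

The displacement current equals the conduction current C dV/dt, which peaks at C V₀ ω.
With C = ε₀A/d = (8.85×10^-12)(7.420×10^-3)/(4.01×10^-3) = 1.638×10^-11 F and ω = 7180 rad/s, I_d,max = (1.638×10^-11)(10.7)(7180) = 1.26×10^-6 A.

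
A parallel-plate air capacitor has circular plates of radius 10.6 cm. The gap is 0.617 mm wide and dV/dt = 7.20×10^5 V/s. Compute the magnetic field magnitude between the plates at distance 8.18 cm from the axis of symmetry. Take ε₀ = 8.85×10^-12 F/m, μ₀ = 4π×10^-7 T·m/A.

5.31×10^-10 T

With E = V/d, dE/dt = 1.167×10^9 V/(m·s) and πR² = 0.03530 m², giving I_d = ε₀ πR² dE/dt = 3.646×10^-4 A.
An Ampèrian loop of radius r encloses a fraction (r/R)² of I_d. Then B·2πr = μ₀ I_d (r/R)², giving B = μ₀ I_d r/(2πR²) = 5.31×10^-10 T.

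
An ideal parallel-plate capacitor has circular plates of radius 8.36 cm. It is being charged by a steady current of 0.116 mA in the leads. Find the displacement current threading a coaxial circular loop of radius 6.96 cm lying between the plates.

By continuity the displacement current in the gap matches the conduction current: I_d = 1.16×10^-4 A.
Through an area πr² the displacement current is I_d·(πr²/πR²) = I_d (r/R)² = 8.04×10^-5 A.

8.04×10^-5 A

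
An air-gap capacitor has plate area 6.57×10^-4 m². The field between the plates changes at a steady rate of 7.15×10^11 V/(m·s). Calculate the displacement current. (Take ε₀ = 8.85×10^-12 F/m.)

4.16×10^-3 A

With a uniform field, Φ_E = EA, so I_d = ε₀ A dE/dt = 4.16×10^-3 A.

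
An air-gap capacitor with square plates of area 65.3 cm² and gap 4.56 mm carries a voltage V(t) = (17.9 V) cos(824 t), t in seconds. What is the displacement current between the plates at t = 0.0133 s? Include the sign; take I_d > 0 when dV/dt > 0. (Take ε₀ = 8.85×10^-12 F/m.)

C = ε₀A/d = (8.85×10^-12)(6.53×10^-3)/(4.56×10^-3) = 1.267×10^-11 F. dV/dt = V₀ω·−sin(ωt); at ωt = 10.9592 rad this factor is 0.9993.
I_d = C dV/dt = (1.267×10^-11)(17.9)(824)(0.9993) = 1.87×10^-7 A.

1.87×10^-7 A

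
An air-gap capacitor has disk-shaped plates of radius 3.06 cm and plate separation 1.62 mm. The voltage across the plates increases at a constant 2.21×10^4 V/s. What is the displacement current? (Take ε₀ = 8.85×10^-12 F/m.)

3.55×10^-7 A

E = V/d so dE/dt = (dV/dt)/d = 1.364×10^7 V/(m·s), and I_d = ε₀ A dE/dt = (8.85×10^-12)(2.942×10^-3)(1.364×10^7) = 3.55×10^-7 A.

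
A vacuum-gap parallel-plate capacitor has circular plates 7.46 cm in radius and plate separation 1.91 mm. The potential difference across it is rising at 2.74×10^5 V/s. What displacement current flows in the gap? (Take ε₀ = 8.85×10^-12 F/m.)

The field between the plates is E = V/d, so dE/dt = (2.74×10^5)/(1.91×10^-3 m) = 1.435×10^8 V/(m·s).
I_d = ε₀ A (dE/dt) = (8.85×10^-12)(0.01748)(1.435×10^8) = 2.22×10^-5 A.

2.22×10^-5 A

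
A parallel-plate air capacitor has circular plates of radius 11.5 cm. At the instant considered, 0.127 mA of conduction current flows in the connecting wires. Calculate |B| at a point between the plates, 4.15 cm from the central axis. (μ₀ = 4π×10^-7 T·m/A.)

7.97×10^-11 T

By continuity the displacement current in the gap matches the conduction current: I_d = 1.27×10^-4 A.
An Ampèrian loop of radius r encloses a fraction (r/R)² of I_d. Then B·2πr = μ₀ I_d (r/R)², giving B = μ₀ I_d r/(2πR²) = 7.97×10^-11 T.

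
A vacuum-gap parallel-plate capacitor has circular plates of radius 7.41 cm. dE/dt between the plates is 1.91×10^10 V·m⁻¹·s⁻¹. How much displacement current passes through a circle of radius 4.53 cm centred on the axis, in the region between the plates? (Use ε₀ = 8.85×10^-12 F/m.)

Through the whole plate area (πR² = 0.01725 m²), I_d = ε₀ πR² dE/dt = 2.916×10^-3 A.
Through an area πr² the displacement current is I_d·(πr²/πR²) = I_d (r/R)² = 1.09×10^-3 A.

1.09×10^-3 A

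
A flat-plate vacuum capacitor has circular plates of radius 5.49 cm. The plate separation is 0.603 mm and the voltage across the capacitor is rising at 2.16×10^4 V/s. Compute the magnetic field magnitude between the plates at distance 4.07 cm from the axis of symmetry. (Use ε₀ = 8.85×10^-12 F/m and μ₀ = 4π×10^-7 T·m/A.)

dE/dt = (dV/dt)/d = 3.582×10^7 V/(m·s); I_d = ε₀(πR²)(dE/dt) = (8.85×10^-12)(9.469×10^-3)(3.582×10^7) = 3.002×10^-6 A.
For r < R the Ampère–Maxwell law gives B(2πr) = μ₀ I_d (r²/R²), so B = μ₀ I_d r/(2πR²) = (4π×10^-7)(3.002×10^-6)(0.0407)/(2π·0.0549²) = 8.11×10^-12 T.

8.11×10^-12 T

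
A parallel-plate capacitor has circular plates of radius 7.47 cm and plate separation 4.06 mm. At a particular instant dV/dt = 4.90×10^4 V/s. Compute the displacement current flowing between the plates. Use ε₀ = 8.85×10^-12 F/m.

1.87×10^-6 A

The displacement current equals the charging current C dV/dt. With C = ε₀A/d = (8.85×10^-12)(0.01753)/(4.06×10^-3) = 3.821×10^-11 F, I_d = (3.821×10^-11)(4.90×10^4) = 1.87×10^-6 A.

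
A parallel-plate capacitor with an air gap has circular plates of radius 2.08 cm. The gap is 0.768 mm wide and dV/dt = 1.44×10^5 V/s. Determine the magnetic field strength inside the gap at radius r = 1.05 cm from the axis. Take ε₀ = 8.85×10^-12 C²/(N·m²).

With E = V/d, dE/dt = 1.875×10^8 V/(m·s) and πR² = 1.359×10^-3 m², giving I_d = ε₀ πR² dE/dt = 2.255×10^-6 A.
An Ampèrian loop of radius r encloses a fraction (r/R)² of I_d. Then B·2πr = μ₀ I_d (r/R)², giving B = μ₀ I_d r/(2πR²) = 1.09×10^-11 T.

1.09×10^-11 T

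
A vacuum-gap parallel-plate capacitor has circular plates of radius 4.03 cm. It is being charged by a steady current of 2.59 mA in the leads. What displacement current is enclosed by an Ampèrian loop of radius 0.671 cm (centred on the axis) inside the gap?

7.18×10^-5 A

By continuity the displacement current in the gap matches the conduction current: I_d = 2.59×10^-3 A.
The field is uniform, so I_d,enc = I_d (r/R)² = (2.59×10^-3)(0.671/4.03)² = 7.18×10^-5 A.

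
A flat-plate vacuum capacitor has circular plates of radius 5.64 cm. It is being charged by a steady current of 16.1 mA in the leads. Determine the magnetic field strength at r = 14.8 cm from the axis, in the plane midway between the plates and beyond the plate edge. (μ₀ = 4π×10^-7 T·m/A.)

By continuity the displacement current in the gap matches the conduction current: I_d = 0.0161 A.
With r > R the enclosed displacement current is the full I_d; B = μ₀ I_d / (2πr) = 2.18×10^-8 T.

2.18×10^-8 T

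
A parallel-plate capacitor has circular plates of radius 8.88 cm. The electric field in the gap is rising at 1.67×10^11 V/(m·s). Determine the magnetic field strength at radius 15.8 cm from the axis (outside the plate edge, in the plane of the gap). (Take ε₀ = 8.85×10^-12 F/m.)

4.63×10^-8 T

Through the whole plate area (πR² = 0.02477 m²), I_d = ε₀ πR² dE/dt = 0.03661 A.
Outside the plates the loop encloses all of I_d, so B·2πr = μ₀ I_d and B = 4.63×10^-8 T.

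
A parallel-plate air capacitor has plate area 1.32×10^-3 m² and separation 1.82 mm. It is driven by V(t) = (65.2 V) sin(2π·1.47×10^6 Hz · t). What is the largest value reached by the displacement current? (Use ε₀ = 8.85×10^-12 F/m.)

3.87×10^-3 A

(dE/dt)_max = V₀ω/d = 3.309×10^11 V/(m·s); ω = 2πf = 9.236×10^6 rad/s.
I_d,max = ε₀ A (dE/dt)_max = (8.85×10^-12)(1.32×10^-3)(3.309×10^11) = 3.87×10^-3 A.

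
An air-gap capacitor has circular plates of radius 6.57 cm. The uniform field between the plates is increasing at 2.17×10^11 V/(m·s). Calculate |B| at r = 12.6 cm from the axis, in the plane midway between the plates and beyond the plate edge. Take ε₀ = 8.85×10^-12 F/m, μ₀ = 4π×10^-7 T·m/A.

4.13×10^-8 T

I_d = ε₀ dΦ_E/dt = ε₀ πR² (dE/dt) = (8.85×10^-12)(0.01356)(2.17×10^11) = 0.02604 A through the full plate area.
With r > R the enclosed displacement current is the full I_d; B = μ₀ I_d / (2πr) = 4.13×10^-8 T.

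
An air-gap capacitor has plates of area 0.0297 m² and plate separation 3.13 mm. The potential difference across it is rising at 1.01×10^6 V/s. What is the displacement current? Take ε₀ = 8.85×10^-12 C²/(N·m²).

The displacement current equals the charging current C dV/dt. With C = ε₀A/d = (8.85×10^-12)(0.0297)/(3.13×10^-3) = 8.398×10^-11 F, I_d = (8.398×10^-11)(1.01×10^6) = 8.48×10^-5 A.

8.48×10^-5 A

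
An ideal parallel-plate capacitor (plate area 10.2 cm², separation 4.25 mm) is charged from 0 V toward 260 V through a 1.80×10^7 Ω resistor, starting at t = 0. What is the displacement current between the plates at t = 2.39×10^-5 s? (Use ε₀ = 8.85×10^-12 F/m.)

C = ε₀A/d = (8.85×10^-12)(1.02×10^-3)/(4.25×10^-3) = 2.124×10^-12 F, so τ = RC = 3.823×10^-5 s.
The conduction current is I(t) = (V₀/R) e^(−t/τ), and the displacement current between the plates equals it.
t/τ = 0.6252; I_d = (260/1.80×10^7) · e^(−0.6252) = (1.444×10^-5)(0.5352) = 7.73×10^-6 A.

7.73×10^-6 A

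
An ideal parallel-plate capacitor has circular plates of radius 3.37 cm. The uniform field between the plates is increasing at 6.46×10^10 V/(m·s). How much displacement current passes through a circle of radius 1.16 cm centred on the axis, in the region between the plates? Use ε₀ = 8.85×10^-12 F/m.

2.42×10^-4 A

Total displacement current: I_d = ε₀(πR²)(dE/dt) = (8.85×10^-12)(3.568×10^-3)(6.46×10^10) = 2.040×10^-3 A.
Through an area πr² the displacement current is I_d·(πr²/πR²) = I_d (r/R)² = 2.42×10^-4 A.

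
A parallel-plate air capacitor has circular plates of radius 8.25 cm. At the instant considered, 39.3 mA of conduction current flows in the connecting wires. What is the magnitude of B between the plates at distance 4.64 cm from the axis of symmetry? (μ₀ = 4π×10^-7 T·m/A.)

By continuity the displacement current in the gap matches the conduction current: I_d = 0.0393 A.
An Ampèrian loop of radius r encloses a fraction (r/R)² of I_d. Then B·2πr = μ₀ I_d (r/R)², giving B = μ₀ I_d r/(2πR²) = 5.36×10^-8 T.

5.36×10^-8 T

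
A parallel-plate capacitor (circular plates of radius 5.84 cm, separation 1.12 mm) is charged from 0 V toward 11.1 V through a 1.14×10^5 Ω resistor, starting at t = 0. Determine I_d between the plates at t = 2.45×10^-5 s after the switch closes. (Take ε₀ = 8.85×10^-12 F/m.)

7.69×10^-6 A

With C = ε₀A/d = (8.85×10^-12)(0.01071)/(1.12×10^-3) = 8.463×10^-11 F, the time constant is τ = RC = 9.648×10^-6 s, so t/τ = 2.539 and e^(−t/τ) = 0.07895.
I_d = I_cond = (V₀/R) e^(−t/τ) = (9.737×10^-5)(0.07895) = 7.69×10^-6 A.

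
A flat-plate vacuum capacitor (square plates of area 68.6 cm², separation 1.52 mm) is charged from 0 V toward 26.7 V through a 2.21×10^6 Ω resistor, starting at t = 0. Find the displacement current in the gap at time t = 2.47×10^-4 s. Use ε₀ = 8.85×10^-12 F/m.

7.36×10^-7 A

C = ε₀A/d = (8.85×10^-12)(6.86×10^-3)/(1.52×10^-3) = 3.994×10^-11 F and τ = RC = 8.827×10^-5 s. I_d in the gap equals the RC charging current.
I_d(t) = (V₀/R) e^(−t/τ) = 1.208×10^-5 · e^(−2.798) = 7.36×10^-7 A.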